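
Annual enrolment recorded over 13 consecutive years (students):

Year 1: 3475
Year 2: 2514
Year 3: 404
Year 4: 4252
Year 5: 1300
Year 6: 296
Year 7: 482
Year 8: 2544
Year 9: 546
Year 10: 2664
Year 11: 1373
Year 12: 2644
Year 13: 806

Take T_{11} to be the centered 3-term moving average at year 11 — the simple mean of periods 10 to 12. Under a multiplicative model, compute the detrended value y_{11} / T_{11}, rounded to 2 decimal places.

Trend T_11 = (2664 + 1373 + 2644) / 3 = 6681/3 = 2227.0000
Ratio to trend: 1373 / 2227.0000 = 0.62

0.62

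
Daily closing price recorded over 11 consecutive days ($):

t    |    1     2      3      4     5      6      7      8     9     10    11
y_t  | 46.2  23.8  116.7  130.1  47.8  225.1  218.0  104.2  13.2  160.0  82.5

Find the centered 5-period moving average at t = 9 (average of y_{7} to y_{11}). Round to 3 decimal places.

Sum of periods 7–11: 218.0 + 104.2 + 13.2 + 160.0 + 82.5 = 577.9
Divide by 5: 577.9 / 5 = 115.580

115.580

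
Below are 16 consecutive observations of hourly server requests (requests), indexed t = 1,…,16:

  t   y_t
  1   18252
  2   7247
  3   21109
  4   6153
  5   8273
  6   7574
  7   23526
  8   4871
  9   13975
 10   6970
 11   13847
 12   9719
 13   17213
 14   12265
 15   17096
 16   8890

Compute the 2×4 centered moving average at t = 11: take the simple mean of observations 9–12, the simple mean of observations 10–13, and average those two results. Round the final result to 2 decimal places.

Sum over 9–12: 13975 + 6970 + 13847 + 9719 = 44511
Sum over 10–13: 6970 + 13847 + 9719 + 17213 = 47749
CMA at t=11 = (44511 + 47749) / (2·4) = 92260 / 8 = 11532.50

11532.50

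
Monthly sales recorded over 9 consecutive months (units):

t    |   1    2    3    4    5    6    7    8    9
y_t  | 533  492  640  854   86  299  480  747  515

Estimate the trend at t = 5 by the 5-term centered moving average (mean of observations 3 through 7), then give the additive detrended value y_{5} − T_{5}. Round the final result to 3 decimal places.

-385.800

Trend T_5 = (640 + 854 + 86 + 299 + 480) / 5 = 2359/5 = 471.80000
Detrended value: 86 − 471.80000 = -385.800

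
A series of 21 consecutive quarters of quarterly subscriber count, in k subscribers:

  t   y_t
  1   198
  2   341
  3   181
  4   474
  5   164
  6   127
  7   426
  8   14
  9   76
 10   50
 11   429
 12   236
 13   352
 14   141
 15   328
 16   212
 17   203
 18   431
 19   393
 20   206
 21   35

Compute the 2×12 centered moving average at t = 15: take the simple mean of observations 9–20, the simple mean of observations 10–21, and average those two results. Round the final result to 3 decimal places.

Sum over 9–20: 76 + 50 + 429 + 236 + 352 + 141 + 328 + 212 + 203 + 431 + 393 + 206 = 3057
Sum over 10–21: 50 + 429 + 236 + 352 + 141 + 328 + 212 + 203 + 431 + 393 + 206 + 35 = 3016
CMA at t=15 = (3057 + 3016) / (2·12) = 6073 / 24 = 253.042

253.042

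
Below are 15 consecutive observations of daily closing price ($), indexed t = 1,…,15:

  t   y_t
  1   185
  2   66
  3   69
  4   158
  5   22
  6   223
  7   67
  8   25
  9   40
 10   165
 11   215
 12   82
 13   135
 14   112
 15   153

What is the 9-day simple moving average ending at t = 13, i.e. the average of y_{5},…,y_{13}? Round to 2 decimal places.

Sum of periods 5–13: 22 + 223 + 67 + 25 + 40 + 165 + 215 + 82 + 135 = 974
Divide by 9: 974 / 9 = 108.22

108.22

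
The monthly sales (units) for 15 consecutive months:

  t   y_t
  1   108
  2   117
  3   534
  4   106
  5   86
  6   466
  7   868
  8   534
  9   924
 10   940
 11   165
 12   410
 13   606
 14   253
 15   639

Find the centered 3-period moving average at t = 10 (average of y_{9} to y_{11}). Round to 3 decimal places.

676.333

Sum of periods 9–11: 924 + 940 + 165 = 2029
Divide by 3: 2029 / 3 = 676.333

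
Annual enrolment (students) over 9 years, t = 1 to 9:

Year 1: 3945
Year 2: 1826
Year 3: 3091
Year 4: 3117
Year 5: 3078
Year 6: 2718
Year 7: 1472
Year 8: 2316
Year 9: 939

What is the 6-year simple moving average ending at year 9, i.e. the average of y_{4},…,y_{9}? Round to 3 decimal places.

Sum of periods 4–9: 3117 + 3078 + 2718 + 1472 + 2316 + 939 = 13640
Divide by 6: 13640 / 6 = 2273.333

2273.333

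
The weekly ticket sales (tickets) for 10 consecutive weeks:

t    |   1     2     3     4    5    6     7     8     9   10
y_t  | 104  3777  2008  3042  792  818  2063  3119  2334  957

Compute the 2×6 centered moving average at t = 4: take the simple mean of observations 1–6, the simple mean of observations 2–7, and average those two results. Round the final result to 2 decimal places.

1920.08

Sum over 1–6: 104 + 3777 + 2008 + 3042 + 792 + 818 = 10541
Sum over 2–7: 3777 + 2008 + 3042 + 792 + 818 + 2063 = 12500
CMA at t=4 = (10541 + 12500) / (2·6) = 23041 / 12 = 1920.08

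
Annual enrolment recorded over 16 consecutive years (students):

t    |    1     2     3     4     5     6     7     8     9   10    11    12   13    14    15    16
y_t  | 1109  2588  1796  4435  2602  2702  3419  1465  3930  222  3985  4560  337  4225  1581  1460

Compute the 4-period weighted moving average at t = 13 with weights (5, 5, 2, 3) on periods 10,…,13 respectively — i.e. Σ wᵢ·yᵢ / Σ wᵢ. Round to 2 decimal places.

2077.73

Weighted sum: 5·222 + 5·3985 + 2·4560 + 3·337 = 1110 + 19925 + 9120 + 1011 = 31166
Weight total: 5 + 5 + 2 + 3 = 15
WMA = 31166 / 15 = 2077.73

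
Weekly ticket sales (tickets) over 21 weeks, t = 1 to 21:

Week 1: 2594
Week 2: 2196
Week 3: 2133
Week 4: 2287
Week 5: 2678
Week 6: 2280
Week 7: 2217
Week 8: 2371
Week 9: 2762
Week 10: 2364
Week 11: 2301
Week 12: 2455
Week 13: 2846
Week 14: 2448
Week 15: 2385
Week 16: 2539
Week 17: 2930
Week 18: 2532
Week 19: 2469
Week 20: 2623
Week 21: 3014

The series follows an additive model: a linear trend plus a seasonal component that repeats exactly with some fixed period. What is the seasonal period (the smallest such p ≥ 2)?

4

First differences y_{t+1} − y_t: -398, -63, 154, 391, -398, -63, 154, 391, -398, -63, …
The difference pattern repeats every 4 terms and not for any smaller step, so p = 4.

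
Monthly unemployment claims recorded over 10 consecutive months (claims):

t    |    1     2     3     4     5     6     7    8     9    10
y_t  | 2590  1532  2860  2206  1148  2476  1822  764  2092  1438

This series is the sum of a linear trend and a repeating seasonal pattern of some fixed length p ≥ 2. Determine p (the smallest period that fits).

First differences y_{t+1} − y_t: -1058, 1328, -654, -1058, 1328, -654, -1058, 1328, …
The difference pattern repeats every 3 terms and not for any smaller step, so p = 3.

3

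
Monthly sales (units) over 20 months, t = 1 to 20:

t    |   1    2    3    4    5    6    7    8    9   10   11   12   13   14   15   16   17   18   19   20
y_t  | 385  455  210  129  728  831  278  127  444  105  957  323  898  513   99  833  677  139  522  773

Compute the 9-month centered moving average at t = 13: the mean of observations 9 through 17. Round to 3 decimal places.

538.778

Sum of periods 9–17: 444 + 105 + 957 + 323 + 898 + 513 + 99 + 833 + 677 = 4849
Divide by 9: 4849 / 9 = 538.778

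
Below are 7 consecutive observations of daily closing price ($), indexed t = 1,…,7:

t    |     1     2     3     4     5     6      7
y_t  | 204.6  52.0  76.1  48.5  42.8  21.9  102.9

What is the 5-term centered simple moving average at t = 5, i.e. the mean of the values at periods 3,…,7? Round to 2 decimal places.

58.44

Sum of periods 3–7: 76.1 + 48.5 + 42.8 + 21.9 + 102.9 = 292.2
Divide by 5: 292.2 / 5 = 58.44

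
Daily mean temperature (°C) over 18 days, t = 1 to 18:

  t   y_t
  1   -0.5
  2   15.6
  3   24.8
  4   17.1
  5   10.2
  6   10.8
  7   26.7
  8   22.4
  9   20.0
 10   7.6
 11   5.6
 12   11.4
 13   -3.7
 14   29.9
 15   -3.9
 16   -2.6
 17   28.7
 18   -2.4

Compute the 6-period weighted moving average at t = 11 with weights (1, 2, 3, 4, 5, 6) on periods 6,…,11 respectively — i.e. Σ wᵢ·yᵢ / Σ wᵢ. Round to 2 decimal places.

Weighted sum: 1·10.8 + 2·26.7 + 3·22.4 + 4·20.0 + 5·7.6 + 6·5.6 = 10.8 + 53.4 + 67.2 + 80.0 + 38.0 + 33.6 = 283.0
Weight total: 1 + 2 + 3 + 4 + 5 + 6 = 21
WMA = 283.0 / 21 = 13.48

13.48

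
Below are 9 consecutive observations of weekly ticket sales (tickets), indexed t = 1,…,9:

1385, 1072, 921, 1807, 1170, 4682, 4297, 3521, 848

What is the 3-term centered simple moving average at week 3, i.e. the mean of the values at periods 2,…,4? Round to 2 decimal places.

Sum of periods 2–4: 1072 + 921 + 1807 = 3800
Divide by 3: 3800 / 3 = 1266.67

1266.67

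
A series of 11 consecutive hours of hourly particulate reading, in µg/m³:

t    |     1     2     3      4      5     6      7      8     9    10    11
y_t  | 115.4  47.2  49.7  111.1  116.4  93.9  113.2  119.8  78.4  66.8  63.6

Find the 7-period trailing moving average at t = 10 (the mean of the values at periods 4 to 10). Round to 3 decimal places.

Sum of periods 4–10: 111.1 + 116.4 + 93.9 + 113.2 + 119.8 + 78.4 + 66.8 = 699.6
Divide by 7: 699.6 / 7 = 99.943

99.943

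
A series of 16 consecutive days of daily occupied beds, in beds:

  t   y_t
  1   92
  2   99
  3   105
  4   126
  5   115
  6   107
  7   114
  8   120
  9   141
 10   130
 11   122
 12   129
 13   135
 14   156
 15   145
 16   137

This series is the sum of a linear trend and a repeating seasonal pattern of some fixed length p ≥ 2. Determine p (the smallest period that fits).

5

First differences y_{t+1} − y_t: 7, 6, 21, -11, -8, 7, 6, 21, -11, -8, 7, 6, …
The difference pattern repeats every 5 terms and not for any smaller step, so p = 5.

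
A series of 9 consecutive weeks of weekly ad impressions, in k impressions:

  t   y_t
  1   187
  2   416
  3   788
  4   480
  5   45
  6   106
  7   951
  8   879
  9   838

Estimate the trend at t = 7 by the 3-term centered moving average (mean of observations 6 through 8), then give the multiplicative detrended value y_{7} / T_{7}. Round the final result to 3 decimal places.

1.474

Trend T_7 = (106 + 951 + 879) / 3 = 1936/3 = 645.33333
Ratio to trend: 951 / 645.33333 = 1.474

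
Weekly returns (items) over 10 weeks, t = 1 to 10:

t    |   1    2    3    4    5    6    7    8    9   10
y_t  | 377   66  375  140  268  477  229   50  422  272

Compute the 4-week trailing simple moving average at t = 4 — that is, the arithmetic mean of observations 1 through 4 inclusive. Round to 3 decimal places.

239.500

Sum of periods 1–4: 377 + 66 + 375 + 140 = 958
Divide by 4: 958 / 4 = 239.500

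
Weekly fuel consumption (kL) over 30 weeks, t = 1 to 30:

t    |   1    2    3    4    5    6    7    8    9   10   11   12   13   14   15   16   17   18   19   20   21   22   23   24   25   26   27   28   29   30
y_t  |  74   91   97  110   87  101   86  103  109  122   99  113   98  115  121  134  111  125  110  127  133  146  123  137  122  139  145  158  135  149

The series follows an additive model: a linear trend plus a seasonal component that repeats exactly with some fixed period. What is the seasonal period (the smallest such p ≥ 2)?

First differences y_{t+1} − y_t: 17, 6, 13, -23, 14, -15, 17, 6, 13, -23, 14, -15, 17, 6, …
The difference pattern repeats every 6 terms and not for any smaller step, so p = 6.

6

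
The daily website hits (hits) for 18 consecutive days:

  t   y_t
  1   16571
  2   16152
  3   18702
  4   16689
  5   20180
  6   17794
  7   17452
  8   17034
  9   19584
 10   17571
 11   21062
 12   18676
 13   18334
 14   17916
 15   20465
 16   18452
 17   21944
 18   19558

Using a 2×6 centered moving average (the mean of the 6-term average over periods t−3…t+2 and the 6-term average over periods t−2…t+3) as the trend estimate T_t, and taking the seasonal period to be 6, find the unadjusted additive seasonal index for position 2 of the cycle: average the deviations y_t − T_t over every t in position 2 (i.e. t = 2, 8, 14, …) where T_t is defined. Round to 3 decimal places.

-1308.500

Season position 2 occurs at t = 8, 14 (where T_t is defined).
t=8: T_8 = 18342.66667; y_8 − T_8 = 17034 − 18342.66667 = -1308.66667
t=14: T_14 = 19224.33333; y_14 − T_14 = 17916 − 19224.33333 = -1308.33333
Mean deviation: (-1308.66667 + -1308.33333) / 2 = -1308.500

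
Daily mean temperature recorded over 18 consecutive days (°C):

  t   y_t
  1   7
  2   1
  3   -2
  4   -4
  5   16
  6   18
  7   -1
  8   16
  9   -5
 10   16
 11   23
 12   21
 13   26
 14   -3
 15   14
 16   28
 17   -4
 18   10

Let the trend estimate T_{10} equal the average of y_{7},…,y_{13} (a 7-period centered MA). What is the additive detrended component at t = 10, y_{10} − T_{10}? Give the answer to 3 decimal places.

Trend T_10 = ((-1) + 16 + (-5) + 16 + 23 + 21 + 26) / 7 = 96/7 = 13.71429
Detrended value: 16 − 13.71429 = 2.286

2.286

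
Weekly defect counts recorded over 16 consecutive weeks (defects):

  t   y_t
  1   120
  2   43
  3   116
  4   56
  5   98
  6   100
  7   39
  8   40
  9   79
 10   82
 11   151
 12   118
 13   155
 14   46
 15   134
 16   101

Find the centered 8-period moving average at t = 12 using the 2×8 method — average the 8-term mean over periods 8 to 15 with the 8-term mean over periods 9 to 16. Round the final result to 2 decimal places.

Sum over 8–15: 40 + 79 + 82 + 151 + 118 + 155 + 46 + 134 = 805
Sum over 9–16: 79 + 82 + 151 + 118 + 155 + 46 + 134 + 101 = 866
CMA at t=12 = (805 + 866) / (2·8) = 1671 / 16 = 104.44

104.44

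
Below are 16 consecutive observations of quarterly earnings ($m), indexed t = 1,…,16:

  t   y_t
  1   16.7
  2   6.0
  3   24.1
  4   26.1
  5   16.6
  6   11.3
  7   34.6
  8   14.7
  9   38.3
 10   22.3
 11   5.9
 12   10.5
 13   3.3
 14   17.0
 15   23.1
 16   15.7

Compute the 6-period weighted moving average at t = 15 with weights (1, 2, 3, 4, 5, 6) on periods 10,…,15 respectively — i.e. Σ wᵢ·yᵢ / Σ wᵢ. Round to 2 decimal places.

14.40

Weighted sum: 1·22.3 + 2·5.9 + 3·10.5 + 4·3.3 + 5·17.0 + 6·23.1 = 22.3 + 11.8 + 31.5 + 13.2 + 85.0 + 138.6 = 302.4
Weight total: 1 + 2 + 3 + 4 + 5 + 6 = 21
WMA = 302.4 / 21 = 14.40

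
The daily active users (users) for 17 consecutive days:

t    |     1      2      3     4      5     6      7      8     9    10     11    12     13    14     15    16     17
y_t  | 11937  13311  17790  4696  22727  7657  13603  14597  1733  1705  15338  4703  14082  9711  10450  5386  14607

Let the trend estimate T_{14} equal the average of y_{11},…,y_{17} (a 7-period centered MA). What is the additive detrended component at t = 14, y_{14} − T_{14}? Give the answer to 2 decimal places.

-900.00

Trend T_14 = (15338 + 4703 + 14082 + 9711 + 10450 + 5386 + 14607) / 7 = 74277/7 = 10611.0000
Detrended value: 9711 − 10611.0000 = -900.00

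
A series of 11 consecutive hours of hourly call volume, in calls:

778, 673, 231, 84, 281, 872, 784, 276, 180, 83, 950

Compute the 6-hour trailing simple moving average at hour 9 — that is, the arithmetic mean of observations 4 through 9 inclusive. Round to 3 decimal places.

Sum of periods 4–9: 84 + 281 + 872 + 784 + 276 + 180 = 2477
Divide by 6: 2477 / 6 = 412.833

412.833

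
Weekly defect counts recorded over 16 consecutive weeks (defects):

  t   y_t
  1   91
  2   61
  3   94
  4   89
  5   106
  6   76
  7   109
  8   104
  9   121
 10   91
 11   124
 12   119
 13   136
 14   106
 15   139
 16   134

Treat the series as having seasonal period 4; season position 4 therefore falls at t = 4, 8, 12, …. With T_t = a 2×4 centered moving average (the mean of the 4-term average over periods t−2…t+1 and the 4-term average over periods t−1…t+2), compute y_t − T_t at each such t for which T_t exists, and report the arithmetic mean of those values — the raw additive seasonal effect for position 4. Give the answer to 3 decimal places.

-0.375

Season position 4 occurs at t = 4, 8, 12 (where T_t is defined).
t=4: T_4 = 89.37500; y_4 − T_4 = 89 − 89.37500 = -0.37500
t=8: T_8 = 104.37500; y_8 − T_8 = 104 − 104.37500 = -0.37500
t=12: T_12 = 119.37500; y_12 − T_12 = 119 − 119.37500 = -0.37500
Mean deviation: (-0.37500 + -0.37500 + -0.37500) / 3 = -0.375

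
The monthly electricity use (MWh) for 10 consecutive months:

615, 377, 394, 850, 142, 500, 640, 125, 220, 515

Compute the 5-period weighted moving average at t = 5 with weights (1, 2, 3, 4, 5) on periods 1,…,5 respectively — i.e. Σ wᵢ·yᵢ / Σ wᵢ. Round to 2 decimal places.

444.07

Weighted sum: 1·615 + 2·377 + 3·394 + 4·850 + 5·142 = 615 + 754 + 1182 + 3400 + 710 = 6661
Weight total: 1 + 2 + 3 + 4 + 5 = 15
WMA = 6661 / 15 = 444.07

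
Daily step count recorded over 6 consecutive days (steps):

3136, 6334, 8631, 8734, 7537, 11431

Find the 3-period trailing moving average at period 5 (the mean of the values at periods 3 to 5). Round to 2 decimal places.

8300.67

Sum of periods 3–5: 8631 + 8734 + 7537 = 24902
Divide by 3: 24902 / 3 = 8300.67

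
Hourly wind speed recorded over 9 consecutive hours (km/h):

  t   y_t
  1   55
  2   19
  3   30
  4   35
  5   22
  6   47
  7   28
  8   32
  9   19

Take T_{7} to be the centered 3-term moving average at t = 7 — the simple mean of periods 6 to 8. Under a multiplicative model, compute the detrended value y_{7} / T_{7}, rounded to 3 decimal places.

0.785

Trend T_7 = (47 + 28 + 32) / 3 = 107/3 = 35.66667
Ratio to trend: 28 / 35.66667 = 0.785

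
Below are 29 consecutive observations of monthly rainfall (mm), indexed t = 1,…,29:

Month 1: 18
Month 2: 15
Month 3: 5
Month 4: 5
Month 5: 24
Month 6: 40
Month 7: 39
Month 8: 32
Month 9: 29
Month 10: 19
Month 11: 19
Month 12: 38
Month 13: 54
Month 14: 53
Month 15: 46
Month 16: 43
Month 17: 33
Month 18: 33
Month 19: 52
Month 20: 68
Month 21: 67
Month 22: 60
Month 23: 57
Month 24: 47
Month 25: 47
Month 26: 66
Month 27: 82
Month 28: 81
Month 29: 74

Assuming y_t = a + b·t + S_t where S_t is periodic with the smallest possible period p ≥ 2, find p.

First differences y_{t+1} − y_t: -3, -10, 0, 19, 16, -1, -7, -3, -10, 0, 19, 16, -1, -7, -3, -10, …
The difference pattern repeats every 7 terms and not for any smaller step, so p = 7.

7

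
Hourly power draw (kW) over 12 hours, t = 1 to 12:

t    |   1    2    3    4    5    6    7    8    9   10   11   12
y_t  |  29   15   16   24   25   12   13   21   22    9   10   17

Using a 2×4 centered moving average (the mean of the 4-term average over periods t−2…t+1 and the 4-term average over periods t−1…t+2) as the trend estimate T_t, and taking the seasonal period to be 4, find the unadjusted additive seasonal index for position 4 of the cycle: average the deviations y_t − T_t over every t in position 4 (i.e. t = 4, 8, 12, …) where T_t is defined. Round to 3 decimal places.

Season position 4 occurs at t = 4, 8 (where T_t is defined).
t=4: T_4 = 19.62500; y_4 − T_4 = 24 − 19.62500 = 4.37500
t=8: T_8 = 16.62500; y_8 − T_8 = 21 − 16.62500 = 4.37500
Mean deviation: (4.37500 + 4.37500) / 2 = 4.375

4.375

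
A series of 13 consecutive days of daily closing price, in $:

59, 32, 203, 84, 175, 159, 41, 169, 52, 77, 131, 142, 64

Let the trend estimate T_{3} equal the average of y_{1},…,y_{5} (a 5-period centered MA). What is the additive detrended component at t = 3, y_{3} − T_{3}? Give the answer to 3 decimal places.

92.400

Trend T_3 = (59 + 32 + 203 + 84 + 175) / 5 = 553/5 = 110.60000
Detrended value: 203 − 110.60000 = 92.400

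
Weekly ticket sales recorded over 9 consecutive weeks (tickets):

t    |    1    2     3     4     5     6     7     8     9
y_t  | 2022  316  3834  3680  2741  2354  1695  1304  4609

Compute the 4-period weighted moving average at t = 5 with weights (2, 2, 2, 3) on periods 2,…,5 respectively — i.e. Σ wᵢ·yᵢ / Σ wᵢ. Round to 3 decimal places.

Weighted sum: 2·316 + 2·3834 + 2·3680 + 3·2741 = 632 + 7668 + 7360 + 8223 = 23883
Weight total: 2 + 2 + 2 + 3 = 9
WMA = 23883 / 9 = 2653.667

2653.667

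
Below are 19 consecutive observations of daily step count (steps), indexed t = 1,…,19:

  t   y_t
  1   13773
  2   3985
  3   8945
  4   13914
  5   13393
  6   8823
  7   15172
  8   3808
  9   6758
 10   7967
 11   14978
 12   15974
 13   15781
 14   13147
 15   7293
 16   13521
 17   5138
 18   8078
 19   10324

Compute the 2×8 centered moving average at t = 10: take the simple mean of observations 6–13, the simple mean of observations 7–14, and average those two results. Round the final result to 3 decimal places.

11427.875

Sum over 6–13: 8823 + 15172 + 3808 + 6758 + 7967 + 14978 + 15974 + 15781 = 89261
Sum over 7–14: 15172 + 3808 + 6758 + 7967 + 14978 + 15974 + 15781 + 13147 = 93585
CMA at t=10 = (89261 + 93585) / (2·8) = 182846 / 16 = 11427.875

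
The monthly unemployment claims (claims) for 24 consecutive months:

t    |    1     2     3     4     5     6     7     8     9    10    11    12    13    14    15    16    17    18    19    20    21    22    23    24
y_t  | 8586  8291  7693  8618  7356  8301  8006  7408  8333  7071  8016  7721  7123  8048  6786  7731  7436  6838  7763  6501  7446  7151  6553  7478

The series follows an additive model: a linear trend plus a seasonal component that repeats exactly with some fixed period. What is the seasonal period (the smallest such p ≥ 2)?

5

First differences y_{t+1} − y_t: -295, -598, 925, -1262, 945, -295, -598, 925, -1262, 945, -295, -598, …
The difference pattern repeats every 5 terms and not for any smaller step, so p = 5.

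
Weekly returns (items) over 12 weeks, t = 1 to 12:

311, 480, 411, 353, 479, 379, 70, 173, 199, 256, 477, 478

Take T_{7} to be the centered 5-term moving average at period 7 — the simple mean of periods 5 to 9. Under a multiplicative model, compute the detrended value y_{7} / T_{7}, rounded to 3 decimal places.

0.269

Trend T_7 = (479 + 379 + 70 + 173 + 199) / 5 = 1300/5 = 260.00000
Ratio to trend: 70 / 260.00000 = 0.269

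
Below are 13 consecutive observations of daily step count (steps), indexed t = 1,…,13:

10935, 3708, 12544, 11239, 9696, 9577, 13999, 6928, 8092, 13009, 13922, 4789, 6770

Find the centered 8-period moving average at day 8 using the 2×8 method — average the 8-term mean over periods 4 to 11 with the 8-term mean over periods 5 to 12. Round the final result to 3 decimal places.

10404.625

Sum over 4–11: 11239 + 9696 + 9577 + 13999 + 6928 + 8092 + 13009 + 13922 = 86462
Sum over 5–12: 9696 + 9577 + 13999 + 6928 + 8092 + 13009 + 13922 + 4789 = 80012
CMA at t=8 = (86462 + 80012) / (2·8) = 166474 / 16 = 10404.625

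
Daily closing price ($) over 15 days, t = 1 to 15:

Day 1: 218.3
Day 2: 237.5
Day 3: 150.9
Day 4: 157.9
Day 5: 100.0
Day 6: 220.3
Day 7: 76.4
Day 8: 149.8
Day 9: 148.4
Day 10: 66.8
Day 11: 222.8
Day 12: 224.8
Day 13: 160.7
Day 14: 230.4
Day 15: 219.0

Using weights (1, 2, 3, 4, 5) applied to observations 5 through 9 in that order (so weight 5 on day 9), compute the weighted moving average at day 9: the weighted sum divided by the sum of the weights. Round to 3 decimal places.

140.733

Weighted sum: 1·100.0 + 2·220.3 + 3·76.4 + 4·149.8 + 5·148.4 = 100.0 + 440.6 + 229.2 + 599.2 + 742.0 = 2111.0
Weight total: 1 + 2 + 3 + 4 + 5 = 15
WMA = 2111.0 / 15 = 140.733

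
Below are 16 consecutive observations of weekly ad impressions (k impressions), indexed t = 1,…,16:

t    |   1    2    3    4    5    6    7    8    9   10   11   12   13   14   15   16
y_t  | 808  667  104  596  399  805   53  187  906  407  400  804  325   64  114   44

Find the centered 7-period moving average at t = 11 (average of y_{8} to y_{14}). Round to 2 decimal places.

441.86

Sum of periods 8–14: 187 + 906 + 407 + 400 + 804 + 325 + 64 = 3093
Divide by 7: 3093 / 7 = 441.86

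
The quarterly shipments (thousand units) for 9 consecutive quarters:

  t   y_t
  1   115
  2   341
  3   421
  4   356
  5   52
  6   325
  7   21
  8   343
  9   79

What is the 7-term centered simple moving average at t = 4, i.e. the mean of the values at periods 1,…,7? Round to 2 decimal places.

Sum of periods 1–7: 115 + 341 + 421 + 356 + 52 + 325 + 21 = 1631
Divide by 7: 1631 / 7 = 233.00

233.00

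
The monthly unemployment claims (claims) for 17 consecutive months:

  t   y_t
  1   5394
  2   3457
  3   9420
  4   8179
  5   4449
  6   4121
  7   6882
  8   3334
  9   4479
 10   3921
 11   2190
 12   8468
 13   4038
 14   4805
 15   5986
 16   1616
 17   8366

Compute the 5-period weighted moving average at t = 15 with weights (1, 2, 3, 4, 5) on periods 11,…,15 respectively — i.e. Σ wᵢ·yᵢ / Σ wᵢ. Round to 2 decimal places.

5359.33

Weighted sum: 1·2190 + 2·8468 + 3·4038 + 4·4805 + 5·5986 = 2190 + 16936 + 12114 + 19220 + 29930 = 80390
Weight total: 1 + 2 + 3 + 4 + 5 = 15
WMA = 80390 / 15 = 5359.33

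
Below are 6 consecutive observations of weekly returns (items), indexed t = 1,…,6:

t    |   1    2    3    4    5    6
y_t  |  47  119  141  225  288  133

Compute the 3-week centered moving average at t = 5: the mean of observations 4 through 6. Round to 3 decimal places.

215.333

Sum of periods 4–6: 225 + 288 + 133 = 646
Divide by 3: 646 / 3 = 215.333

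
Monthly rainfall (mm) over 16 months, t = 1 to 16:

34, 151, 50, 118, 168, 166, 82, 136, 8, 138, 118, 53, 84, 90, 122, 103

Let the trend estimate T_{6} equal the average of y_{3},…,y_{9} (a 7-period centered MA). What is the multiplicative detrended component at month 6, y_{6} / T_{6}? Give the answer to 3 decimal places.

1.596

Trend T_6 = (50 + 118 + 168 + 166 + 82 + 136 + 8) / 7 = 728/7 = 104.00000
Ratio to trend: 166 / 104.00000 = 1.596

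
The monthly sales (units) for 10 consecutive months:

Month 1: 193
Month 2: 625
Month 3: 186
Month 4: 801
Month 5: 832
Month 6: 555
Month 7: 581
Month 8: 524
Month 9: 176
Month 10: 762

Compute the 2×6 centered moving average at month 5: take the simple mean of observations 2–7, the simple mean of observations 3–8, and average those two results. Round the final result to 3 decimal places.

Sum over 2–7: 625 + 186 + 801 + 832 + 555 + 581 = 3580
Sum over 3–8: 186 + 801 + 832 + 555 + 581 + 524 = 3479
CMA at t=5 = (3580 + 3479) / (2·6) = 7059 / 12 = 588.250

588.250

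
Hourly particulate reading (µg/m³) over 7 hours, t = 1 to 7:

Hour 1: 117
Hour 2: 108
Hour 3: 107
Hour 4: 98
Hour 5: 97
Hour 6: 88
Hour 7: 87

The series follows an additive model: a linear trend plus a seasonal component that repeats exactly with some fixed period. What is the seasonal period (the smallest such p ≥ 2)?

First differences y_{t+1} − y_t: -9, -1, -9, -1, -9, -1, …
The difference pattern repeats every 2 terms and not for any smaller step, so p = 2.

2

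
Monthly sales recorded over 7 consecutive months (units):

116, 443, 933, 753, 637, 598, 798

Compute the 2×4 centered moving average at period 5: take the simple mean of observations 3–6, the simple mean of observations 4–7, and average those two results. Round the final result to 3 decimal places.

713.375

Sum over 3–6: 933 + 753 + 637 + 598 = 2921
Sum over 4–7: 753 + 637 + 598 + 798 = 2786
CMA at t=5 = (2921 + 2786) / (2·4) = 5707 / 8 = 713.375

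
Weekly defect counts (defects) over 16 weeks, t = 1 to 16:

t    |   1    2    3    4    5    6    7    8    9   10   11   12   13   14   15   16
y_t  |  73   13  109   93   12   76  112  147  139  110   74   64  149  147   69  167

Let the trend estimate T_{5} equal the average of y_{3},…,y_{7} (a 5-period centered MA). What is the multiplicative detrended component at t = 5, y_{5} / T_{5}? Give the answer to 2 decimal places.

0.15

Trend T_5 = (109 + 93 + 12 + 76 + 112) / 5 = 402/5 = 80.4000
Ratio to trend: 12 / 80.4000 = 0.15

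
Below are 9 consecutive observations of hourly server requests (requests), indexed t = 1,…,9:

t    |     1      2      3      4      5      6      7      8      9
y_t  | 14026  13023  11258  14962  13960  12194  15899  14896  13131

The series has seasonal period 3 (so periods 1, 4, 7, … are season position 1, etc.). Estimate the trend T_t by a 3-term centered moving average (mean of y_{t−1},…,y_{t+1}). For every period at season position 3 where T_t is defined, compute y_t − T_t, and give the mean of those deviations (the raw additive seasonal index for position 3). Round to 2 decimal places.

Season position 3 occurs at t = 3, 6 (where T_t is defined).
t=3: T_3 = 13081.0000; y_3 − T_3 = 11258 − 13081.0000 = -1823.0000
t=6: T_6 = 14017.6667; y_6 − T_6 = 12194 − 14017.6667 = -1823.6667
Mean deviation: (-1823.0000 + -1823.6667) / 2 = -1823.33

-1823.33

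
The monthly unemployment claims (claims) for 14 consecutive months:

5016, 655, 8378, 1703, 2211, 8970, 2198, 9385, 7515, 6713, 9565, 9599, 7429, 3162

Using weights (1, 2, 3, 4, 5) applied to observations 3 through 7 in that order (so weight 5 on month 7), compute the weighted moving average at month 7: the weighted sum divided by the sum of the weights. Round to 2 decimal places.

4352.47

Weighted sum: 1·8378 + 2·1703 + 3·2211 + 4·8970 + 5·2198 = 8378 + 3406 + 6633 + 35880 + 10990 = 65287
Weight total: 1 + 2 + 3 + 4 + 5 = 15
WMA = 65287 / 15 = 4352.47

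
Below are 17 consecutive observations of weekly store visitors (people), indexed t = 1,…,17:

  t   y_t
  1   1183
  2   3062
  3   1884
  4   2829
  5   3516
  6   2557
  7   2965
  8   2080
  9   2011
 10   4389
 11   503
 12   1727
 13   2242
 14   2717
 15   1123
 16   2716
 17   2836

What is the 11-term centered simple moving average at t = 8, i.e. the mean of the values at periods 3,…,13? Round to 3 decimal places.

Sum of periods 3–13: 1884 + 2829 + 3516 + 2557 + 2965 + 2080 + 2011 + 4389 + 503 + 1727 + 2242 = 26703
Divide by 11: 26703 / 11 = 2427.545

2427.545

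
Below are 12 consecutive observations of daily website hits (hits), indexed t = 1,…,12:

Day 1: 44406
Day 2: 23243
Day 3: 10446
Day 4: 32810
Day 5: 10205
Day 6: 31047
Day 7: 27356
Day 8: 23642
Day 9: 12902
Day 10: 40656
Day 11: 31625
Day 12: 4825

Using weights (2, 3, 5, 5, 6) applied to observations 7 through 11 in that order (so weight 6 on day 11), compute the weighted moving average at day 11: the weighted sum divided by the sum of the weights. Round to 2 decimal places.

Weighted sum: 2·27356 + 3·23642 + 5·12902 + 5·40656 + 6·31625 = 54712 + 70926 + 64510 + 203280 + 189750 = 583178
Weight total: 2 + 3 + 5 + 5 + 6 = 21
WMA = 583178 / 21 = 27770.38

27770.38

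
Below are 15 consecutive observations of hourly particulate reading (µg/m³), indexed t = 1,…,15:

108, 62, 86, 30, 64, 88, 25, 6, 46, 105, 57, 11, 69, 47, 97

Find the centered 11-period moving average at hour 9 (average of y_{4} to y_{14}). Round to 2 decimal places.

49.82

Sum of periods 4–14: 30 + 64 + 88 + 25 + 6 + 46 + 105 + 57 + 11 + 69 + 47 = 548
Divide by 11: 548 / 11 = 49.82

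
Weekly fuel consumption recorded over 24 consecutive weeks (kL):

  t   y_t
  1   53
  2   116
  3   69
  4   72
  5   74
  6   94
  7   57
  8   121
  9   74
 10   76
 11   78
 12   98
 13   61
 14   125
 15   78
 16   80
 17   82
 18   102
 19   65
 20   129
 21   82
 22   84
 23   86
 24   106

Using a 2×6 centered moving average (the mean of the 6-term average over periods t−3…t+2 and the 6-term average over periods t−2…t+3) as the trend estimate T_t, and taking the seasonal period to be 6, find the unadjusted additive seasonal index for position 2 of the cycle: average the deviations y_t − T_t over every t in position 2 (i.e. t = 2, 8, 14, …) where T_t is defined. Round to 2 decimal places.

Season position 2 occurs at t = 8, 14, 20 (where T_t is defined).
t=8: T_8 = 83.0000; y_8 − T_8 = 121 − 83.0000 = 38.0000
t=14: T_14 = 87.0000; y_14 − T_14 = 125 − 87.0000 = 38.0000
t=20: T_20 = 91.0000; y_20 − T_20 = 129 − 91.0000 = 38.0000
Mean deviation: (38.0000 + 38.0000 + 38.0000) / 3 = 38.00

38.00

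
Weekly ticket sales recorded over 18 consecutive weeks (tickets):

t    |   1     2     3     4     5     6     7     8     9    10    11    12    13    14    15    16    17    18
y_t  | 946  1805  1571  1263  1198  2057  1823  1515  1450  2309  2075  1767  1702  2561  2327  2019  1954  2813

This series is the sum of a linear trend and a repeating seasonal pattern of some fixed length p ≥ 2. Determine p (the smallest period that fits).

4

First differences y_{t+1} − y_t: 859, -234, -308, -65, 859, -234, -308, -65, 859, -234, …
The difference pattern repeats every 4 terms and not for any smaller step, so p = 4.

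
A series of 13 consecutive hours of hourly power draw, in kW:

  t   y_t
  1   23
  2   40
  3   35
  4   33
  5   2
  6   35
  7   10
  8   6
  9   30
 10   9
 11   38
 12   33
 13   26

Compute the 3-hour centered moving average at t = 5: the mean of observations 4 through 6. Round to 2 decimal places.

Sum of periods 4–6: 33 + 2 + 35 = 70
Divide by 3: 70 / 3 = 23.33

23.33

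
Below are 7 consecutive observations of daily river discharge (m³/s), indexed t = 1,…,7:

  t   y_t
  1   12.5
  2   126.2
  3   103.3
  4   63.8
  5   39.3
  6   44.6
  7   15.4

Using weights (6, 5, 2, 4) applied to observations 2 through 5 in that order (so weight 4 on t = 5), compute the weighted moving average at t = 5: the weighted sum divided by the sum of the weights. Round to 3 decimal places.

Weighted sum: 6·126.2 + 5·103.3 + 2·63.8 + 4·39.3 = 757.2 + 516.5 + 127.6 + 157.2 = 1558.5
Weight total: 6 + 5 + 2 + 4 = 17
WMA = 1558.5 / 17 = 91.676

91.676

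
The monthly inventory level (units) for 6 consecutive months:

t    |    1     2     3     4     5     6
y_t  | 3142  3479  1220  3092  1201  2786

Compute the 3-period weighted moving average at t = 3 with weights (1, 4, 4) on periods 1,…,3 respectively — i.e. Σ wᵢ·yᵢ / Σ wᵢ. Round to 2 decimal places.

Weighted sum: 1·3142 + 4·3479 + 4·1220 = 3142 + 13916 + 4880 = 21938
Weight total: 1 + 4 + 4 = 9
WMA = 21938 / 9 = 2437.56

2437.56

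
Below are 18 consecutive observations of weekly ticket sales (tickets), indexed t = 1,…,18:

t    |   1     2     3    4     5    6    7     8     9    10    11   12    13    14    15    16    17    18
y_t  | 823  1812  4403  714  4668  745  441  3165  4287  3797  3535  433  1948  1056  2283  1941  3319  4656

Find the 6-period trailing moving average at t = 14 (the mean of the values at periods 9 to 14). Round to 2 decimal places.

2509.33

Sum of periods 9–14: 4287 + 3797 + 3535 + 433 + 1948 + 1056 = 15056
Divide by 6: 15056 / 6 = 2509.33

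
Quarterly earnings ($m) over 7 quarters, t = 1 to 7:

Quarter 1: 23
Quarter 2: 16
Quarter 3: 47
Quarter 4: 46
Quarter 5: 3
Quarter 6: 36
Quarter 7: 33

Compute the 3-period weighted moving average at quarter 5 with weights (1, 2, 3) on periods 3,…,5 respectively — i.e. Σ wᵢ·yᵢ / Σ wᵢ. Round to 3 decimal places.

24.667

Weighted sum: 1·47 + 2·46 + 3·3 = 47 + 92 + 9 = 148
Weight total: 1 + 2 + 3 = 6
WMA = 148 / 6 = 24.667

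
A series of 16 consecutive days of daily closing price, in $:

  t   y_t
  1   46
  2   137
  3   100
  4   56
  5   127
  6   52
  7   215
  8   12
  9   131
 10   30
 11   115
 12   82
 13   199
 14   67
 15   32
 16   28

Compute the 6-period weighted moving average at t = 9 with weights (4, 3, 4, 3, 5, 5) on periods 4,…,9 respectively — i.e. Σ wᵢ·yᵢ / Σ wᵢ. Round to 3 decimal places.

Weighted sum: 4·56 + 3·127 + 4·52 + 3·215 + 5·12 + 5·131 = 224 + 381 + 208 + 645 + 60 + 655 = 2173
Weight total: 4 + 3 + 4 + 3 + 5 + 5 = 24
WMA = 2173 / 24 = 90.542

90.542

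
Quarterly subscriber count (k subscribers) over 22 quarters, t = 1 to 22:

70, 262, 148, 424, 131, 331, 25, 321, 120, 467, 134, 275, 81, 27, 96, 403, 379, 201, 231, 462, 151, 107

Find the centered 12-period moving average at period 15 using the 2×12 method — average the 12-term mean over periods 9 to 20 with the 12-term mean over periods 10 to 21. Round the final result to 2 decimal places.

240.96

Sum over 9–20: 120 + 467 + 134 + 275 + 81 + 27 + 96 + 403 + 379 + 201 + 231 + 462 = 2876
Sum over 10–21: 467 + 134 + 275 + 81 + 27 + 96 + 403 + 379 + 201 + 231 + 462 + 151 = 2907
CMA at t=15 = (2876 + 2907) / (2·12) = 5783 / 24 = 240.96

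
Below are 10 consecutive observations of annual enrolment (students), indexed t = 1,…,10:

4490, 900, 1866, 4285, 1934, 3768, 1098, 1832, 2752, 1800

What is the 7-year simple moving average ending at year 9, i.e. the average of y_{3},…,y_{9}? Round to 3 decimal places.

2505.000

Sum of periods 3–9: 1866 + 4285 + 1934 + 3768 + 1098 + 1832 + 2752 = 17535
Divide by 7: 17535 / 7 = 2505.000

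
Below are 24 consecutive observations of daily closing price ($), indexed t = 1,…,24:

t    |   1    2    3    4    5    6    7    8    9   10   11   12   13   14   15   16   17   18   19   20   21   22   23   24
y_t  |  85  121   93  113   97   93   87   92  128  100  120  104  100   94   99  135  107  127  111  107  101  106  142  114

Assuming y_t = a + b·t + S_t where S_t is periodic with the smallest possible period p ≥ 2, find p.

7

First differences y_{t+1} − y_t: 36, -28, 20, -16, -4, -6, 5, 36, -28, 20, -16, -4, -6, 5, 36, -28, …
The difference pattern repeats every 7 terms and not for any smaller step, so p = 7.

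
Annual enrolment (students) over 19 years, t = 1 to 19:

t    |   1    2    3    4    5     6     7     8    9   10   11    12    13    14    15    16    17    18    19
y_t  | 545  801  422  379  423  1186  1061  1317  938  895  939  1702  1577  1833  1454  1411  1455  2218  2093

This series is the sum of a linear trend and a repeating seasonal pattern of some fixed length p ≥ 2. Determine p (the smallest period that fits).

First differences y_{t+1} − y_t: 256, -379, -43, 44, 763, -125, 256, -379, -43, 44, 763, -125, 256, -379, …
The difference pattern repeats every 6 terms and not for any smaller step, so p = 6.

6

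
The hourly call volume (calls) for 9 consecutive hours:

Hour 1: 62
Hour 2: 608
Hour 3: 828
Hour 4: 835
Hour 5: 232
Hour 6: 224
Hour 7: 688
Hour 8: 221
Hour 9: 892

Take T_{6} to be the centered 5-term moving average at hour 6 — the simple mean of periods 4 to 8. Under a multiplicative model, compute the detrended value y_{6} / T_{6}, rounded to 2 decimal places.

Trend T_6 = (835 + 232 + 224 + 688 + 221) / 5 = 2200/5 = 440.0000
Ratio to trend: 224 / 440.0000 = 0.51

0.51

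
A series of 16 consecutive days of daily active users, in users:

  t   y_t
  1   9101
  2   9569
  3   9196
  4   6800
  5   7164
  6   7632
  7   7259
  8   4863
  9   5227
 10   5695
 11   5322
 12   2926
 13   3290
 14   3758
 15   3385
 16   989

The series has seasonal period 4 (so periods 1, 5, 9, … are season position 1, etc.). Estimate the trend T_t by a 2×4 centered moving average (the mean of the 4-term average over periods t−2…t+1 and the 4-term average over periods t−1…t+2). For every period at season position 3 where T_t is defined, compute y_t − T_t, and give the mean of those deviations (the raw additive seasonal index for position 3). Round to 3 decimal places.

Season position 3 occurs at t = 3, 7, 11 (where T_t is defined).
t=3: T_3 = 8424.37500; y_3 − T_3 = 9196 − 8424.37500 = 771.62500
t=7: T_7 = 6487.37500; y_7 − T_7 = 7259 − 6487.37500 = 771.62500
t=11: T_11 = 4550.37500; y_11 − T_11 = 5322 − 4550.37500 = 771.62500
Mean deviation: (771.62500 + 771.62500 + 771.62500) / 3 = 771.625

771.625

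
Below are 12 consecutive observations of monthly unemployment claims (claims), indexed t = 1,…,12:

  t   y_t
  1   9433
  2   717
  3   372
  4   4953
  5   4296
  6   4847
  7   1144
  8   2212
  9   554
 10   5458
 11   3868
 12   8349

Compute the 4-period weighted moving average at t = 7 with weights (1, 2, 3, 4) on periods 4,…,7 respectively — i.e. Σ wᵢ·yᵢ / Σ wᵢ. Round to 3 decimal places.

3266.200

Weighted sum: 1·4953 + 2·4296 + 3·4847 + 4·1144 = 4953 + 8592 + 14541 + 4576 = 32662
Weight total: 1 + 2 + 3 + 4 = 10
WMA = 32662 / 10 = 3266.200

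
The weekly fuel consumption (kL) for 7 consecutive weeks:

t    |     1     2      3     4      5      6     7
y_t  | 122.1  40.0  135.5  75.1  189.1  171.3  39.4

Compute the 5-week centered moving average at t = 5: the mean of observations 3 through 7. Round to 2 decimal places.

Sum of periods 3–7: 135.5 + 75.1 + 189.1 + 171.3 + 39.4 = 610.4
Divide by 5: 610.4 / 5 = 122.08

122.08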